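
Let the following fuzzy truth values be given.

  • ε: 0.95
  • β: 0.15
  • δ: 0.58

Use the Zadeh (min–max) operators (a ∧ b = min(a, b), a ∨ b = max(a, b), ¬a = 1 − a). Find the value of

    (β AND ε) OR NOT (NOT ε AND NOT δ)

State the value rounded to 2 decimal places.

β AND ε = min(a, b) on (0.15, 0.95) = 0.15
NOT ε = 1 − 0.95 = 0.05
NOT δ = 1 − 0.58 = 0.42
NOT ε AND NOT δ = min(a, b) on (0.05, 0.42) = 0.05
NOT (NOT ε AND NOT δ) = 1 − 0.05 = 0.95
(β AND ε) OR NOT (NOT ε AND NOT δ) = max(a, b) on (0.15, 0.95) = 0.95

0.95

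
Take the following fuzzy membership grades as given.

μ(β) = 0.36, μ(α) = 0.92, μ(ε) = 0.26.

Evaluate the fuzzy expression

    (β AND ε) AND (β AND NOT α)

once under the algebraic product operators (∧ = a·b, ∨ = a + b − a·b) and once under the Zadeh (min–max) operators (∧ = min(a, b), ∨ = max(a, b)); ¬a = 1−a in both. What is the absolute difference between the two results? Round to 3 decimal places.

0.077

Under algebraic product:
  β AND ε = a·b on (0.3600, 0.2600) = 0.0936
  NOT α = 1 − 0.9200 = 0.0800
  β AND NOT α = a·b on (0.3600, 0.0800) = 0.0288
  (β AND ε) AND (β AND NOT α) = a·b on (0.0936, 0.0288) = 0.0027
  → value = 0.0027
Under Zadeh (min–max):
  β AND ε = min(a, b) on (0.36, 0.26) = 0.26
  NOT α = 1 − 0.92 = 0.08
  β AND NOT α = min(a, b) on (0.36, 0.08) = 0.08
  (β AND ε) AND (β AND NOT α) = min(a, b) on (0.26, 0.08) = 0.08
  → value = 0.0800
|0.0027 − 0.0800| = 0.077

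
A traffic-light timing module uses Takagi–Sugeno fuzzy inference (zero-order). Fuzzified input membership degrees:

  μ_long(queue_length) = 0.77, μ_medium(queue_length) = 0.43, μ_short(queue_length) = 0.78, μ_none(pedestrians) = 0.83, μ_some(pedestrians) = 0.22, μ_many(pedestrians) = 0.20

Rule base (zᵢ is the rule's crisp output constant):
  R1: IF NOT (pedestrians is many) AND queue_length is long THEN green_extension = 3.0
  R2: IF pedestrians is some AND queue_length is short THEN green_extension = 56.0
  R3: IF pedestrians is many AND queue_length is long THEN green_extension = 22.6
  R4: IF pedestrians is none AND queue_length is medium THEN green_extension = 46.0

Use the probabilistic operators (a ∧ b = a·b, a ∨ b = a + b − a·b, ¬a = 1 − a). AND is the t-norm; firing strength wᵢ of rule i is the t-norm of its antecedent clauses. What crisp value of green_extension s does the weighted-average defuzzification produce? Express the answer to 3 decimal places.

24.147

R1 (z=3.0): ¬many=1−0.20=0.80, long=0.77; AND[a·b] → w = 0.6160
R2 (z=56.0): some=0.22, short=0.78; AND[a·b] → w = 0.1716
R3 (z=22.6): many=0.20, long=0.77; AND[a·b] → w = 0.1540
R4 (z=46.0): none=0.83, medium=0.43; AND[a·b] → w = 0.3569
Weighted average = (0.6160·3.0 + 0.1716·56.0 + 0.1540·22.6 + 0.3569·46.0) / (0.6160 + 0.1716 + 0.1540 + 0.3569)
  = 31.3554 / 1.2985 = 24.147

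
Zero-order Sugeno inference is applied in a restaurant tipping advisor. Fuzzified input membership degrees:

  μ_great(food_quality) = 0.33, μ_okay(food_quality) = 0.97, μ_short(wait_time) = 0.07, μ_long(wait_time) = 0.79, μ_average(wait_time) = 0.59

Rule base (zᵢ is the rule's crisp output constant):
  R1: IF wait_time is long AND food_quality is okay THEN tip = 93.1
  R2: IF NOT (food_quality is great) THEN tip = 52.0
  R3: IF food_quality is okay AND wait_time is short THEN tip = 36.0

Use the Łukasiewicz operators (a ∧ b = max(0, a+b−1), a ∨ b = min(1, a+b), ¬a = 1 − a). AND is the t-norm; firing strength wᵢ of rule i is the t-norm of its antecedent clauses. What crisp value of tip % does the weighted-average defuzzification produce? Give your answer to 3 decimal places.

72.814

R1 (z=93.1): long=0.79, okay=0.97; AND[max(0, a+b−1)] → w = 0.76
R2 (z=52.0): ¬great=1−0.33=0.67 → w = 0.67
R3 (z=36.0): okay=0.97, short=0.07; AND[max(0, a+b−1)] → w = 0.04
Weighted average = (0.76·93.1 + 0.67·52.0 + 0.04·36.0) / (0.76 + 0.67 + 0.04)
  = 107.0360 / 1.4700 = 72.814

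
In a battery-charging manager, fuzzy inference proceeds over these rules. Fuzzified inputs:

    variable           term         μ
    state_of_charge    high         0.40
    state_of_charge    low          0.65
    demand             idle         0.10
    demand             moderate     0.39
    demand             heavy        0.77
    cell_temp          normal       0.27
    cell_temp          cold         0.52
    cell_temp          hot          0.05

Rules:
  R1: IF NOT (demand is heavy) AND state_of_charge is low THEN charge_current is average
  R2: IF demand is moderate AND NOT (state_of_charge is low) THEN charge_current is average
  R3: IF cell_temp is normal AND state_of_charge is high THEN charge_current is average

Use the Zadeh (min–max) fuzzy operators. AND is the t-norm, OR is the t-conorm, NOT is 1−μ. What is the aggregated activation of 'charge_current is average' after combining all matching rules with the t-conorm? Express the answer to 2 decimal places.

R1: ¬heavy=1−0.77=0.23, low=0.65; AND[min(a, b)] → w = 0.23
R2: moderate=0.39, ¬low=1−0.65=0.35; AND[min(a, b)] → w = 0.35
R3: normal=0.27, high=0.40; AND[min(a, b)] → w = 0.27
Rules with consequent 'average': {R1, R2, R3} → strengths 0.23, 0.35, 0.27
Aggregate via t-conorm [max(a, b)]: 0.35

0.35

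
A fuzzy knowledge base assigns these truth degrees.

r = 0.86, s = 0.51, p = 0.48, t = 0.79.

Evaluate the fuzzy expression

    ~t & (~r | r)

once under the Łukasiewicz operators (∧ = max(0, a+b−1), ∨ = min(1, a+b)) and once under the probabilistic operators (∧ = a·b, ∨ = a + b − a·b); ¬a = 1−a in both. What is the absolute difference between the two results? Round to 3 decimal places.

Under Łukasiewicz:
  ~t = 1 − 0.79 = 0.21
  ~r = 1 − 0.86 = 0.14
  ~r | r = min(1, a+b) on (0.14, 0.86) = 1.00
  ~t & (~r | r) = max(0, a+b−1) on (0.21, 1.00) = 0.21
  → value = 0.2100
Under probabilistic:
  ~t = 1 − 0.7900 = 0.2100
  ~r = 1 − 0.8600 = 0.1400
  ~r | r = a + b − a·b on (0.1400, 0.8600) = 0.8796
  ~t & (~r | r) = a·b on (0.2100, 0.8796) = 0.1847
  → value = 0.1847
|0.2100 − 0.1847| = 0.025

0.025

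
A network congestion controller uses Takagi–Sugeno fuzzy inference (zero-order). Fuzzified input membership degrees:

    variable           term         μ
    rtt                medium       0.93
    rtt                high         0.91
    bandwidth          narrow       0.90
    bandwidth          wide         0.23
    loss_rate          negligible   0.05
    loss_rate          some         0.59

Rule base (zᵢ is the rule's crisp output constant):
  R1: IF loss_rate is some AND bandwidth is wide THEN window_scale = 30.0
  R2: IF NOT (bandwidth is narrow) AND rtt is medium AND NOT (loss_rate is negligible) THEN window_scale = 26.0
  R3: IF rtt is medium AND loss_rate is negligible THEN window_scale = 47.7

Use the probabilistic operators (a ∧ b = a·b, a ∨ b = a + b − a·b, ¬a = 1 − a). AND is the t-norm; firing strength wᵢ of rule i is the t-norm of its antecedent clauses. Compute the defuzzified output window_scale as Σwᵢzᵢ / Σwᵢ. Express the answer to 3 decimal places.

31.736

R1 (z=30.0): some=0.59, wide=0.23; AND[a·b] → w = 0.1357
R2 (z=26.0): ¬narrow=1−0.90=0.10, medium=0.93, ¬negligible=1−0.05=0.95; AND[a·b] → w = 0.0883
R3 (z=47.7): medium=0.93, negligible=0.05; AND[a·b] → w = 0.0465
Weighted average = (0.1357·30.0 + 0.0883·26.0 + 0.0465·47.7) / (0.1357 + 0.0883 + 0.0465)
  = 8.5861 / 0.2705 = 31.736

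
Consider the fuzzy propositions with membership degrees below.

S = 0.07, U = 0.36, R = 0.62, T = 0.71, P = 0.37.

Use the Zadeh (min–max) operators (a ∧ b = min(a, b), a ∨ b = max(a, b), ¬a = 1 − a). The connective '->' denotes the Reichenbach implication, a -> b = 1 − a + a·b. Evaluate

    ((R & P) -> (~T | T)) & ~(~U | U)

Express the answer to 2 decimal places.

R & P = min(a, b) on (0.62, 0.37) = 0.37
~T = 1 − 0.71 = 0.29
~T | T = max(a, b) on (0.29, 0.71) = 0.71
(R & P) -> (~T | T)  [Reichenbach: 1 − a + a·b] with a=0.37, b=0.71 → 0.89
~U = 1 − 0.36 = 0.64
~U | U = max(a, b) on (0.64, 0.36) = 0.64
~(~U | U) = 1 − 0.64 = 0.36
((R & P) -> (~T | T)) & ~(~U | U) = min(a, b) on (0.89, 0.36) = 0.36

0.36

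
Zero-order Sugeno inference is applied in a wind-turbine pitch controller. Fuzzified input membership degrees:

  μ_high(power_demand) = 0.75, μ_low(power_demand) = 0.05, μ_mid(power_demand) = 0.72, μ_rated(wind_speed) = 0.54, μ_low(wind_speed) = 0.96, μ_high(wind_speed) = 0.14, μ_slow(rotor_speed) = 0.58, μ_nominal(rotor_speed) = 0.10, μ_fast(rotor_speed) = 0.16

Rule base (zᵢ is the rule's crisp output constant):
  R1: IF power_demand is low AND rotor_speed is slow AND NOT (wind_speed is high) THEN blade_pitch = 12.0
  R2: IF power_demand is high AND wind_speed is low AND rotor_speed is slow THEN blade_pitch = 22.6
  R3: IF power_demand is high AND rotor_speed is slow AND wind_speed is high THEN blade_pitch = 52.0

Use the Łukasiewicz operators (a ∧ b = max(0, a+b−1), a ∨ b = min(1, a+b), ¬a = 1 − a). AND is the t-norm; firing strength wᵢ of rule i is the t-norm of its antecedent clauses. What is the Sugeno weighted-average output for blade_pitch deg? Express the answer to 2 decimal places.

R1 (z=12.0): low=0.05, slow=0.58, ¬high=1−0.14=0.86; AND[max(0, a+b−1)] → w = 0.00
R2 (z=22.6): high=0.75, low=0.96, slow=0.58; AND[max(0, a+b−1)] → w = 0.29
R3 (z=52.0): high=0.75, slow=0.58, high=0.14; AND[max(0, a+b−1)] → w = 0.00
Weighted average = (0.00·12.0 + 0.29·22.6 + 0.00·52.0) / (0.00 + 0.29 + 0.00)
  = 6.5540 / 0.2900 = 22.60

22.60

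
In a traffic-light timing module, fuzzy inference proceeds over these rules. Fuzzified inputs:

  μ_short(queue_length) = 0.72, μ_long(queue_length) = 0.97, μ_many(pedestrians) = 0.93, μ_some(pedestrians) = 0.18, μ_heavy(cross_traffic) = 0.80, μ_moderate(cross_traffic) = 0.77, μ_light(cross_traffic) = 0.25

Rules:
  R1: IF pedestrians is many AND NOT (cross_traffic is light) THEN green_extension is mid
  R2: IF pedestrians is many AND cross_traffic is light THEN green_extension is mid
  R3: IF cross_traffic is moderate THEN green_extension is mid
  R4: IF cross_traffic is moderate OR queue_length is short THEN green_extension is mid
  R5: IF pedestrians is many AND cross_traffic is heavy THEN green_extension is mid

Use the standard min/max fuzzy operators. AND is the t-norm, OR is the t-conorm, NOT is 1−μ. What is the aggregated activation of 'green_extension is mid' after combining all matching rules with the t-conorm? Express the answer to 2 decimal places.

0.80

R1: many=0.93, ¬light=1−0.25=0.75; AND[min(a, b)] → w = 0.75
R2: many=0.93, light=0.25; AND[min(a, b)] → w = 0.25
R3: moderate=0.77 → w = 0.77
R4: moderate=0.77, short=0.72; OR[max(a, b)] → w = 0.77
R5: many=0.93, heavy=0.80; AND[min(a, b)] → w = 0.80
Rules with consequent 'mid': {R1, R2, R3, R4, R5} → strengths 0.75, 0.25, 0.77, 0.77, 0.80
Aggregate via t-conorm [max(a, b)]: 0.80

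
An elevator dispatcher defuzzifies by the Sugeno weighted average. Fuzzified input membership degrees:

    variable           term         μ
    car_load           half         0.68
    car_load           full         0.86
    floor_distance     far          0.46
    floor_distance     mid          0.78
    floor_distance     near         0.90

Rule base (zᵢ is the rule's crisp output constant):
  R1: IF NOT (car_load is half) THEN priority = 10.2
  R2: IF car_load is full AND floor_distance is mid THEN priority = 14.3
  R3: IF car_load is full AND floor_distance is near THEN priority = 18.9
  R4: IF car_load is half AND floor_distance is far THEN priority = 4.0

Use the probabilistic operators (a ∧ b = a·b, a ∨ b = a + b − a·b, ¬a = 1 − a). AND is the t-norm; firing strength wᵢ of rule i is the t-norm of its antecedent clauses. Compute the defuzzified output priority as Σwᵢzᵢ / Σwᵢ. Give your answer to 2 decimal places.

R1 (z=10.2): ¬half=1−0.68=0.32 → w = 0.3200
R2 (z=14.3): full=0.86, mid=0.78; AND[a·b] → w = 0.6708
R3 (z=18.9): full=0.86, near=0.90; AND[a·b] → w = 0.7740
R4 (z=4.0): half=0.68, far=0.46; AND[a·b] → w = 0.3128
Weighted average = (0.3200·10.2 + 0.6708·14.3 + 0.7740·18.9 + 0.3128·4.0) / (0.3200 + 0.6708 + 0.7740 + 0.3128)
  = 28.7362 / 2.0776 = 13.83

13.83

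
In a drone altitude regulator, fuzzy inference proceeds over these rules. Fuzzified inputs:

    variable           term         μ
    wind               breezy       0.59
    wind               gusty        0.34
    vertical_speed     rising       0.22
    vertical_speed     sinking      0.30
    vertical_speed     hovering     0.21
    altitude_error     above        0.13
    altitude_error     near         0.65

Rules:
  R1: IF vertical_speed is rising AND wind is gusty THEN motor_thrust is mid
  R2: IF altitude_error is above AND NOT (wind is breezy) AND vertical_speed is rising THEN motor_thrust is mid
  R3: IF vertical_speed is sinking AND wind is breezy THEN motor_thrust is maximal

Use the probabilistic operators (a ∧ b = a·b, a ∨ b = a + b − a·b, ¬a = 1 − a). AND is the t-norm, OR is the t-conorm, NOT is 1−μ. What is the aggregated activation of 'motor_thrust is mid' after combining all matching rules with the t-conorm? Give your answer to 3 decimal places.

0.086

R1: rising=0.22, gusty=0.34; AND[a·b] → w = 0.0748
R2: above=0.13, ¬breezy=1−0.59=0.41, rising=0.22; AND[a·b] → w = 0.0117
R3: sinking=0.30, breezy=0.59; AND[a·b] → w = 0.1770
Rules with consequent 'mid': {R1, R2} → strengths 0.0748, 0.0117
Aggregate via t-conorm [a + b − a·b]: 0.0856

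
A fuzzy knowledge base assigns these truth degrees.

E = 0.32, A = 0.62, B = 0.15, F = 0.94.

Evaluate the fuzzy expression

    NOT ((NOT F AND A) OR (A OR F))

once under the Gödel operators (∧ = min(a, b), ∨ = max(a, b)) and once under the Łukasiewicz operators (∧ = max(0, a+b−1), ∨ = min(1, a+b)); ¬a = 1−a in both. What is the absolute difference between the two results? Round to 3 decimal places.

Under Gödel:
  NOT F = 1 − 0.94 = 0.06
  NOT F AND A = min(a, b) on (0.06, 0.62) = 0.06
  A OR F = max(a, b) on (0.62, 0.94) = 0.94
  (NOT F AND A) OR (A OR F) = max(a, b) on (0.06, 0.94) = 0.94
  NOT ((NOT F AND A) OR (A OR F)) = 1 − 0.94 = 0.06
  → value = 0.0600
Under Łukasiewicz:
  NOT F = 1 − 0.94 = 0.06
  NOT F AND A = max(0, a+b−1) on (0.06, 0.62) = 0.00
  A OR F = min(1, a+b) on (0.62, 0.94) = 1.00
  (NOT F AND A) OR (A OR F) = min(1, a+b) on (0.00, 1.00) = 1.00
  NOT ((NOT F AND A) OR (A OR F)) = 1 − 1.00 = 0.00
  → value = 0.0000
|0.0600 − 0.0000| = 0.060

0.060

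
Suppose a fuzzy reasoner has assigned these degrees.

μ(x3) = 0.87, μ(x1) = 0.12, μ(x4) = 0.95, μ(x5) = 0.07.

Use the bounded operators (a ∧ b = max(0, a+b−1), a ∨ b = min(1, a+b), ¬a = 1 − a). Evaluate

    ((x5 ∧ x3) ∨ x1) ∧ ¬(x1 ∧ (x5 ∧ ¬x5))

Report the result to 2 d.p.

x5 ∧ x3 = max(0, a+b−1) on (0.07, 0.87) = 0.00
(x5 ∧ x3) ∨ x1 = min(1, a+b) on (0.00, 0.12) = 0.12
¬x5 = 1 − 0.07 = 0.93
x5 ∧ ¬x5 = max(0, a+b−1) on (0.07, 0.93) = 0.00
x1 ∧ (x5 ∧ ¬x5) = max(0, a+b−1) on (0.12, 0.00) = 0.00
¬(x1 ∧ (x5 ∧ ¬x5)) = 1 − 0.00 = 1.00
((x5 ∧ x3) ∨ x1) ∧ ¬(x1 ∧ (x5 ∧ ¬x5)) = max(0, a+b−1) on (0.12, 1.00) = 0.12

0.12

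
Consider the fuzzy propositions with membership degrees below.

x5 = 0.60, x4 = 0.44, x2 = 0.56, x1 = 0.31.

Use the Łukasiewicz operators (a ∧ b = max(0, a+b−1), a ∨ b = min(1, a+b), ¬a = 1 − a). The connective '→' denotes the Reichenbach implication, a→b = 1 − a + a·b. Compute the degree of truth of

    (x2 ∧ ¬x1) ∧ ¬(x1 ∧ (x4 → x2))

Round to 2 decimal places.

¬x1 = 1 − 0.31 = 0.69
x2 ∧ ¬x1 = max(0, a+b−1) on (0.56, 0.69) = 0.25
x4 → x2  [Reichenbach: 1 − a + a·b] with a=0.44, b=0.56 → 0.81
x1 ∧ (x4 → x2) = max(0, a+b−1) on (0.31, 0.81) = 0.12
¬(x1 ∧ (x4 → x2)) = 1 − 0.12 = 0.88
(x2 ∧ ¬x1) ∧ ¬(x1 ∧ (x4 → x2)) = max(0, a+b−1) on (0.25, 0.88) = 0.13

0.13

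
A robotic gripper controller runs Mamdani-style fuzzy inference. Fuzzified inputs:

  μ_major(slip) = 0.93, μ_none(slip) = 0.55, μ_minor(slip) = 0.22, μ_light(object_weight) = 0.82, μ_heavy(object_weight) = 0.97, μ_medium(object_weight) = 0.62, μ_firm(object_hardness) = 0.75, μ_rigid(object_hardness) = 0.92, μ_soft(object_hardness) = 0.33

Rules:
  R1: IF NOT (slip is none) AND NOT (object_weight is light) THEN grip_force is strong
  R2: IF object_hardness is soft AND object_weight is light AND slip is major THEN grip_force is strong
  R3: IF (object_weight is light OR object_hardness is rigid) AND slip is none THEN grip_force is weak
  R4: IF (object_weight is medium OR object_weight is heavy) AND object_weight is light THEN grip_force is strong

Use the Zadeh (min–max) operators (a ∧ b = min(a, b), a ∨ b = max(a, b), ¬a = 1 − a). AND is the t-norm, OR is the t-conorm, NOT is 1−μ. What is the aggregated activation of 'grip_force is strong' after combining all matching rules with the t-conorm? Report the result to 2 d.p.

R1: ¬none=1−0.55=0.45, ¬light=1−0.82=0.18; AND[min(a, b)] → w = 0.18
R2: soft=0.33, light=0.82, major=0.93; AND[min(a, b)] → w = 0.33
R3: (light=0.82 OR rigid=0.92) = 0.92; AND[min(a, b)] with none=0.55 → w = 0.55
R4: (medium=0.62 OR heavy=0.97) = 0.97; AND[min(a, b)] with light=0.82 → w = 0.82
Rules with consequent 'strong': {R1, R2, R4} → strengths 0.18, 0.33, 0.82
Aggregate via t-conorm [max(a, b)]: 0.82

0.82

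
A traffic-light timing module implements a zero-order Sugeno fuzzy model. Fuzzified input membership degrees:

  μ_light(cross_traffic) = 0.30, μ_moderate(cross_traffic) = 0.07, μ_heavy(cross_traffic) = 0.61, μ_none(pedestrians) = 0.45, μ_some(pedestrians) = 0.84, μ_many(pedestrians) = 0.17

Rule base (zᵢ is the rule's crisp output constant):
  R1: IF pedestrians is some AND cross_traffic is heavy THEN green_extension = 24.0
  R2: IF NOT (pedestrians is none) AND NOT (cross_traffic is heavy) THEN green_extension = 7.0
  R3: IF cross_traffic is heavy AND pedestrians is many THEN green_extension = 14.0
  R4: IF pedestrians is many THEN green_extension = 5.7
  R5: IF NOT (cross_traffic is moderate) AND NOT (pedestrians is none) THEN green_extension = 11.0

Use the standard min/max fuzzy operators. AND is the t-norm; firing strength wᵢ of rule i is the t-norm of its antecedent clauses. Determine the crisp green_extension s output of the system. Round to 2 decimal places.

14.16

R1 (z=24.0): some=0.84, heavy=0.61; AND[min(a, b)] → w = 0.61
R2 (z=7.0): ¬none=1−0.45=0.55, ¬heavy=1−0.61=0.39; AND[min(a, b)] → w = 0.39
R3 (z=14.0): heavy=0.61, many=0.17; AND[min(a, b)] → w = 0.17
R4 (z=5.7): many=0.17 → w = 0.17
R5 (z=11.0): ¬moderate=1−0.07=0.93, ¬none=1−0.45=0.55; AND[min(a, b)] → w = 0.55
Weighted average = (0.61·24.0 + 0.39·7.0 + 0.17·14.0 + 0.17·5.7 + 0.55·11.0) / (0.61 + 0.39 + 0.17 + 0.17 + 0.55)
  = 26.7690 / 1.8900 = 14.16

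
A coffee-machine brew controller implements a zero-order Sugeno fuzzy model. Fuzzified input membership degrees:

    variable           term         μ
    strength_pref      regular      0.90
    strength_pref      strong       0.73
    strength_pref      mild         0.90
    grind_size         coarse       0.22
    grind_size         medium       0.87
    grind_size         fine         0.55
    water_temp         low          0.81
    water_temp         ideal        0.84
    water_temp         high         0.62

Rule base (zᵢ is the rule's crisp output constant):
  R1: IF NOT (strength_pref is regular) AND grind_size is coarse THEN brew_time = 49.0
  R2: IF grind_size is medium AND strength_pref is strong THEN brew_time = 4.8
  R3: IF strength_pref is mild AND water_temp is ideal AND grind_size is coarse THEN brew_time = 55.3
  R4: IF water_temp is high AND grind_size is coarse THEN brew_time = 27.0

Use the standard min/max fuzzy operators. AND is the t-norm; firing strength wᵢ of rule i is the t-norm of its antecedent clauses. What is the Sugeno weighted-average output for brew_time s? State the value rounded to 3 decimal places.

R1 (z=49.0): ¬regular=1−0.90=0.10, coarse=0.22; AND[min(a, b)] → w = 0.10
R2 (z=4.8): medium=0.87, strong=0.73; AND[min(a, b)] → w = 0.73
R3 (z=55.3): mild=0.90, ideal=0.84, coarse=0.22; AND[min(a, b)] → w = 0.22
R4 (z=27.0): high=0.62, coarse=0.22; AND[min(a, b)] → w = 0.22
Weighted average = (0.10·49.0 + 0.73·4.8 + 0.22·55.3 + 0.22·27.0) / (0.10 + 0.73 + 0.22 + 0.22)
  = 26.5100 / 1.2700 = 20.874

20.874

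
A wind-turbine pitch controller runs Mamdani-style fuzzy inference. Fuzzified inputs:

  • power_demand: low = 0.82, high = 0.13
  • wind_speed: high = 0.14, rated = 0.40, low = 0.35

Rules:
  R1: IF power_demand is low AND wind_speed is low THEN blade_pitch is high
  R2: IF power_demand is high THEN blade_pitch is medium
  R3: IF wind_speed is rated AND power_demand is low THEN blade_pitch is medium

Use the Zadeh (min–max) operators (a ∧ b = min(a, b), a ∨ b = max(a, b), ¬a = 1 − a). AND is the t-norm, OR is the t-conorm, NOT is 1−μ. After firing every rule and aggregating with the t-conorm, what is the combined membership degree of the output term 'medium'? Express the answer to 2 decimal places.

0.40

R1: low=0.82, low=0.35; AND[min(a, b)] → w = 0.35
R2: high=0.13 → w = 0.13
R3: rated=0.40, low=0.82; AND[min(a, b)] → w = 0.40
Rules with consequent 'medium': {R2, R3} → strengths 0.13, 0.40
Aggregate via t-conorm [max(a, b)]: 0.40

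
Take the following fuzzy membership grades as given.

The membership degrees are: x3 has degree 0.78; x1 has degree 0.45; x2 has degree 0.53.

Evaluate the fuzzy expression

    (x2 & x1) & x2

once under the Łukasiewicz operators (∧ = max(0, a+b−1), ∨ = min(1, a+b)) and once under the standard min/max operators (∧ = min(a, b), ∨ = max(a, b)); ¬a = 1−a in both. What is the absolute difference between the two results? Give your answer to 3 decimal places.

0.450

Under Łukasiewicz:
  x2 & x1 = max(0, a+b−1) on (0.53, 0.45) = 0.00
  (x2 & x1) & x2 = max(0, a+b−1) on (0.00, 0.53) = 0.00
  → value = 0.0000
Under standard min/max:
  x2 & x1 = min(a, b) on (0.53, 0.45) = 0.45
  (x2 & x1) & x2 = min(a, b) on (0.45, 0.53) = 0.45
  → value = 0.4500
|0.0000 − 0.4500| = 0.450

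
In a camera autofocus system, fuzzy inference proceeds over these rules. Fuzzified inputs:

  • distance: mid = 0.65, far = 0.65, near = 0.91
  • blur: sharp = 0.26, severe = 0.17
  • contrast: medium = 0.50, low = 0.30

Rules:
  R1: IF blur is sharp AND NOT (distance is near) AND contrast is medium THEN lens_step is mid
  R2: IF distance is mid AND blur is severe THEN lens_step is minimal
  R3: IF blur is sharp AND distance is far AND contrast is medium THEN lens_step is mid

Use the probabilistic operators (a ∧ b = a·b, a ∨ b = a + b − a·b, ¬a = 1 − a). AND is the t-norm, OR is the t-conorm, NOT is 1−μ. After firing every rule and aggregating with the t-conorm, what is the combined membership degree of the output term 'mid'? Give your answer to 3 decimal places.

0.095

R1: sharp=0.26, ¬near=1−0.91=0.09, medium=0.50; AND[a·b] → w = 0.0117
R2: mid=0.65, severe=0.17; AND[a·b] → w = 0.1105
R3: sharp=0.26, far=0.65, medium=0.50; AND[a·b] → w = 0.0845
Rules with consequent 'mid': {R1, R3} → strengths 0.0117, 0.0845
Aggregate via t-conorm [a + b − a·b]: 0.0952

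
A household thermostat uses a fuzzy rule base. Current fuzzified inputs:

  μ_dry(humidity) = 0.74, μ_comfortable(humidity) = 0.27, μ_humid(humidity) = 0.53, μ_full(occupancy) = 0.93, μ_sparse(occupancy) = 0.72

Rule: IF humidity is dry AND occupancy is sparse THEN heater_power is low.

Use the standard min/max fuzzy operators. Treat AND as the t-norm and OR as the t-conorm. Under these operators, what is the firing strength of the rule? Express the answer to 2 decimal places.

0.72

firing strength: dry=0.74, sparse=0.72; AND[min(a, b)] → w = 0.72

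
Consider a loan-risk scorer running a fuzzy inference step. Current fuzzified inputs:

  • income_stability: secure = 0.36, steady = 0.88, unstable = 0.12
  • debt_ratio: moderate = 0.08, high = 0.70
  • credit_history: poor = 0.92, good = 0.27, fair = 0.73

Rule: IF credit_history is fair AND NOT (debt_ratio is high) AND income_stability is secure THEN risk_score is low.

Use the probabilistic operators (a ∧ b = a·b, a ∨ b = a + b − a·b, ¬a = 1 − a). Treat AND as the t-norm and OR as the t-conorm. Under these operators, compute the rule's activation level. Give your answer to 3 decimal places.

firing strength: fair=0.73, ¬high=1−0.70=0.30, secure=0.36; AND[a·b] → w = 0.0788

0.079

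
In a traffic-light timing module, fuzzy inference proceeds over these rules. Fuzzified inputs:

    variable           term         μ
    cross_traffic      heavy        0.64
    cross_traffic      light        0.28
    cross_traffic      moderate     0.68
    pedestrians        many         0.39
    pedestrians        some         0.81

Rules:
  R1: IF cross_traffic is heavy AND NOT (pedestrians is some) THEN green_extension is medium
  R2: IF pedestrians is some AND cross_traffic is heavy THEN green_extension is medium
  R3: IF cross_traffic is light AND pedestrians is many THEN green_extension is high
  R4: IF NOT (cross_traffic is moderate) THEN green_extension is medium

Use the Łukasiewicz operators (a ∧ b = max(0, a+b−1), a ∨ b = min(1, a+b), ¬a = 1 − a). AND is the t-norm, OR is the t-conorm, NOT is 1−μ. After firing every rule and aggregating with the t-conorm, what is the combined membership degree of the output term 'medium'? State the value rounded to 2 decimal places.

0.77

R1: heavy=0.64, ¬some=1−0.81=0.19; AND[max(0, a+b−1)] → w = 0.00
R2: some=0.81, heavy=0.64; AND[max(0, a+b−1)] → w = 0.45
R3: light=0.28, many=0.39; AND[max(0, a+b−1)] → w = 0.00
R4: ¬moderate=1−0.68=0.32 → w = 0.32
Rules with consequent 'medium': {R1, R2, R4} → strengths 0.00, 0.45, 0.32
Aggregate via t-conorm [min(1, a+b)]: 0.77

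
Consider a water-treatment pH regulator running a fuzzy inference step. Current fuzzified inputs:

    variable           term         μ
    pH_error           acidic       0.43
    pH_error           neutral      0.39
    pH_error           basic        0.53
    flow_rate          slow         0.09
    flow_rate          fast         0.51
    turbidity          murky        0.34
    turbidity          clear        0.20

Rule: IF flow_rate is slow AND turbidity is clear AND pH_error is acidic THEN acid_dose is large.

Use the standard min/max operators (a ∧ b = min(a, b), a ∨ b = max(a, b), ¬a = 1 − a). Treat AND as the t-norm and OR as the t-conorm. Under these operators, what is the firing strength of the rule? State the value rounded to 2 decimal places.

0.09

firing strength: slow=0.09, clear=0.20, acidic=0.43; AND[min(a, b)] → w = 0.09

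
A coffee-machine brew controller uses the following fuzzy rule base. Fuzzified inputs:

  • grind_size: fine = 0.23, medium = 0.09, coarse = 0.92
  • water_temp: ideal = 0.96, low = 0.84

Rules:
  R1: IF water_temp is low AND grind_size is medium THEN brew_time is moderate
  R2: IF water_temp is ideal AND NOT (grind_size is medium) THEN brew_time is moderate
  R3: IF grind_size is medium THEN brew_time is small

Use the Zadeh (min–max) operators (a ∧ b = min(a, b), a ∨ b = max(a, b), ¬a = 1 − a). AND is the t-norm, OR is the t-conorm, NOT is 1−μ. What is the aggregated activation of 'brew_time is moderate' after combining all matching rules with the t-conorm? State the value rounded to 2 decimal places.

0.91

R1: low=0.84, medium=0.09; AND[min(a, b)] → w = 0.09
R2: ideal=0.96, ¬medium=1−0.09=0.91; AND[min(a, b)] → w = 0.91
R3: medium=0.09 → w = 0.09
Rules with consequent 'moderate': {R1, R2} → strengths 0.09, 0.91
Aggregate via t-conorm [max(a, b)]: 0.91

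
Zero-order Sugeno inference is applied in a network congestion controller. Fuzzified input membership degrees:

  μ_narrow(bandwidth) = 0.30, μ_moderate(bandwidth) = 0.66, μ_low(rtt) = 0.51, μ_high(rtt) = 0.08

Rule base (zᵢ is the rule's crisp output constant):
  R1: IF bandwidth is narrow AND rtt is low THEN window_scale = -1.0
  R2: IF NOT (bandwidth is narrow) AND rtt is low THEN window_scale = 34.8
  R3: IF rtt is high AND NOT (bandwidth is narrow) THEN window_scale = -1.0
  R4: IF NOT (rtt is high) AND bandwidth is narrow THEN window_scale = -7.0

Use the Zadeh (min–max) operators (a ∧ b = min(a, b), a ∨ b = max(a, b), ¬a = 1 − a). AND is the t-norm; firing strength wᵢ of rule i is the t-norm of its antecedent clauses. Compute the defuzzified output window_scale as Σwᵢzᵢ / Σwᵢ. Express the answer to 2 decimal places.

12.83

R1 (z=-1.0): narrow=0.30, low=0.51; AND[min(a, b)] → w = 0.30
R2 (z=34.8): ¬narrow=1−0.30=0.70, low=0.51; AND[min(a, b)] → w = 0.51
R3 (z=-1.0): high=0.08, ¬narrow=1−0.30=0.70; AND[min(a, b)] → w = 0.08
R4 (z=-7.0): ¬high=1−0.08=0.92, narrow=0.30; AND[min(a, b)] → w = 0.30
Weighted average = (0.30·-1.0 + 0.51·34.8 + 0.08·-1.0 + 0.30·-7.0) / (0.30 + 0.51 + 0.08 + 0.30)
  = 15.2680 / 1.1900 = 12.83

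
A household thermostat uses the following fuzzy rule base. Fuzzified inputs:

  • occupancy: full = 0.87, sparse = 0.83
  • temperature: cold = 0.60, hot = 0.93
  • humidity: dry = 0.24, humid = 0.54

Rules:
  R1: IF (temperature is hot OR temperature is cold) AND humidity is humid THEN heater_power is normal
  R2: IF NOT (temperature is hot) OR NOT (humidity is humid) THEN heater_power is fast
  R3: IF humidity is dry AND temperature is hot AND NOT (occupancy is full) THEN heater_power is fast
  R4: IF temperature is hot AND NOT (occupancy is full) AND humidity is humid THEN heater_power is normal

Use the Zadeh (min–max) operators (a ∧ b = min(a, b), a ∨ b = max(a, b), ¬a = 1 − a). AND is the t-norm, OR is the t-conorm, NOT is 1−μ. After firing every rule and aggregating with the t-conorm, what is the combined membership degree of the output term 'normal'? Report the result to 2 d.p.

0.54

R1: (hot=0.93 OR cold=0.60) = 0.93; AND[min(a, b)] with humid=0.54 → w = 0.54
R2: ¬hot=1−0.93=0.07, ¬humid=1−0.54=0.46; OR[max(a, b)] → w = 0.46
R3: dry=0.24, hot=0.93, ¬full=1−0.87=0.13; AND[min(a, b)] → w = 0.13
R4: hot=0.93, ¬full=1−0.87=0.13, humid=0.54; AND[min(a, b)] → w = 0.13
Rules with consequent 'normal': {R1, R4} → strengths 0.54, 0.13
Aggregate via t-conorm [max(a, b)]: 0.54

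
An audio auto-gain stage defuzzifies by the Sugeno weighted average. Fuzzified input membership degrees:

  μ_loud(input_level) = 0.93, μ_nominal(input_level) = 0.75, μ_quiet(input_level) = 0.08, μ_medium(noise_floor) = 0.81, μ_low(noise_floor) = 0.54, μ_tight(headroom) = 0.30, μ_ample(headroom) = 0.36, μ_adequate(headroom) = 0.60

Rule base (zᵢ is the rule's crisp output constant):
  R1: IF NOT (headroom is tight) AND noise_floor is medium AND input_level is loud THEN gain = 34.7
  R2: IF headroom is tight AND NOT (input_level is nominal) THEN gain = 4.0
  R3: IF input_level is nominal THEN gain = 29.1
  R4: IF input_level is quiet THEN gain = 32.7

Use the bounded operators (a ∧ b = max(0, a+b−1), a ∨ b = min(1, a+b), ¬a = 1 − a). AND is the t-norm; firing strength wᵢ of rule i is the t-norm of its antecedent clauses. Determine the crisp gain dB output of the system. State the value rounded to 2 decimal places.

R1 (z=34.7): ¬tight=1−0.30=0.70, medium=0.81, loud=0.93; AND[max(0, a+b−1)] → w = 0.44
R2 (z=4.0): tight=0.30, ¬nominal=1−0.75=0.25; AND[max(0, a+b−1)] → w = 0.00
R3 (z=29.1): nominal=0.75 → w = 0.75
R4 (z=32.7): quiet=0.08 → w = 0.08
Weighted average = (0.44·34.7 + 0.00·4.0 + 0.75·29.1 + 0.08·32.7) / (0.44 + 0.00 + 0.75 + 0.08)
  = 39.7090 / 1.2700 = 31.27

31.27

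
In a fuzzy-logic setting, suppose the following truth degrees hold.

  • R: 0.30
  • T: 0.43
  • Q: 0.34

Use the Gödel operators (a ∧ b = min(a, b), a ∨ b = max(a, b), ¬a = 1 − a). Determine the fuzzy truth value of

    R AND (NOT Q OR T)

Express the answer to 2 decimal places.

NOT Q = 1 − 0.34 = 0.66
NOT Q OR T = max(a, b) on (0.66, 0.43) = 0.66
R AND (NOT Q OR T) = min(a, b) on (0.30, 0.66) = 0.30

0.30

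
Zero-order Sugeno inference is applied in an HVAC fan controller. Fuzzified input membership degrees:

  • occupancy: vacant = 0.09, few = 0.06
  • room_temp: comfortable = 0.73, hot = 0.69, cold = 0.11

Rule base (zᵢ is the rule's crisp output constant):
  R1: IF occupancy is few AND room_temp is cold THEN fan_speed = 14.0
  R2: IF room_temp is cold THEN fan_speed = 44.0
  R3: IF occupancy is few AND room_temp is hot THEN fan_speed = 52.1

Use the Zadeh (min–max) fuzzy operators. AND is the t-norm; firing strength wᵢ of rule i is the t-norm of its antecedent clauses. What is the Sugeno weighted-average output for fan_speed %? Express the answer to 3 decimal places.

38.287

R1 (z=14.0): few=0.06, cold=0.11; AND[min(a, b)] → w = 0.06
R2 (z=44.0): cold=0.11 → w = 0.11
R3 (z=52.1): few=0.06, hot=0.69; AND[min(a, b)] → w = 0.06
Weighted average = (0.06·14.0 + 0.11·44.0 + 0.06·52.1) / (0.06 + 0.11 + 0.06)
  = 8.8060 / 0.2300 = 38.287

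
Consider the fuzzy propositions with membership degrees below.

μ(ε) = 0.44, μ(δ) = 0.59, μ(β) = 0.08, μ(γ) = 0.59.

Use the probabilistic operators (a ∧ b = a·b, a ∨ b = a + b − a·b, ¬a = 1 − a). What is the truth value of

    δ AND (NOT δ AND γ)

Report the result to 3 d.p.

0.143

NOT δ = 1 − 0.5900 = 0.4100
NOT δ AND γ = a·b on (0.4100, 0.5900) = 0.2419
δ AND (NOT δ AND γ) = a·b on (0.5900, 0.2419) = 0.1427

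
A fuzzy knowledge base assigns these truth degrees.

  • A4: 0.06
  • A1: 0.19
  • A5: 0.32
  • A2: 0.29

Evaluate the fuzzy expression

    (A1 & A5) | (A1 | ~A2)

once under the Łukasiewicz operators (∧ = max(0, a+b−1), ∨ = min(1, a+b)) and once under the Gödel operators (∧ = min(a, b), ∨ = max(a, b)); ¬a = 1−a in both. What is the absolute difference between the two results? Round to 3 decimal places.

Under Łukasiewicz:
  A1 & A5 = max(0, a+b−1) on (0.19, 0.32) = 0.00
  ~A2 = 1 − 0.29 = 0.71
  A1 | ~A2 = min(1, a+b) on (0.19, 0.71) = 0.90
  (A1 & A5) | (A1 | ~A2) = min(1, a+b) on (0.00, 0.90) = 0.90
  → value = 0.9000
Under Gödel:
  A1 & A5 = min(a, b) on (0.19, 0.32) = 0.19
  ~A2 = 1 − 0.29 = 0.71
  A1 | ~A2 = max(a, b) on (0.19, 0.71) = 0.71
  (A1 & A5) | (A1 | ~A2) = max(a, b) on (0.19, 0.71) = 0.71
  → value = 0.7100
|0.9000 − 0.7100| = 0.190

0.190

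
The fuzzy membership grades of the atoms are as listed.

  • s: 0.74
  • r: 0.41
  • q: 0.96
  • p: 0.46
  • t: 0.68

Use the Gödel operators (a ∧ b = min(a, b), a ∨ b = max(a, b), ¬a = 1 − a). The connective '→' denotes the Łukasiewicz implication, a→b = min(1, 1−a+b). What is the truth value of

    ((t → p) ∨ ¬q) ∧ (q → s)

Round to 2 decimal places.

0.78

t → p  [Łukasiewicz: min(1, 1−a+b)] with a=0.68, b=0.46 → 0.78
¬q = 1 − 0.96 = 0.04
(t → p) ∨ ¬q = max(a, b) on (0.78, 0.04) = 0.78
q → s  [Łukasiewicz: min(1, 1−a+b)] with a=0.96, b=0.74 → 0.78
((t → p) ∨ ¬q) ∧ (q → s) = min(a, b) on (0.78, 0.78) = 0.78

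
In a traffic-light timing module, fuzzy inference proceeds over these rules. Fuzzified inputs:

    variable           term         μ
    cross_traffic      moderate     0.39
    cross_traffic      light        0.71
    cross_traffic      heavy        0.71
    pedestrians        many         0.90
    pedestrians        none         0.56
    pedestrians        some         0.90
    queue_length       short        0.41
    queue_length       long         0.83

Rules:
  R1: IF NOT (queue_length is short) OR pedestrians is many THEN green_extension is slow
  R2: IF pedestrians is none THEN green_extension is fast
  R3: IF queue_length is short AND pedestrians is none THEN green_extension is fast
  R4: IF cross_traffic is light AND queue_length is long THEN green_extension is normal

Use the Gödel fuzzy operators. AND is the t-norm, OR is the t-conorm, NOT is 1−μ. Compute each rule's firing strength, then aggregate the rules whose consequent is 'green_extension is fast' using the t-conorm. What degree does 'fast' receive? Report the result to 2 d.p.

R1: ¬short=1−0.41=0.59, many=0.90; OR[max(a, b)] → w = 0.90
R2: none=0.56 → w = 0.56
R3: short=0.41, none=0.56; AND[min(a, b)] → w = 0.41
R4: light=0.71, long=0.83; AND[min(a, b)] → w = 0.71
Rules with consequent 'fast': {R2, R3} → strengths 0.56, 0.41
Aggregate via t-conorm [max(a, b)]: 0.56

0.56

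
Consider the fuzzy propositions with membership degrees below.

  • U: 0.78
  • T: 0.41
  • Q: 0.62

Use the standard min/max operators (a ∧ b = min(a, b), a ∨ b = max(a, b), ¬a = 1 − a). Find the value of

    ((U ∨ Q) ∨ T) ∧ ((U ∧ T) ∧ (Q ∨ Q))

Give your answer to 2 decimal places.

U ∨ Q = max(a, b) on (0.78, 0.62) = 0.78
(U ∨ Q) ∨ T = max(a, b) on (0.78, 0.41) = 0.78
U ∧ T = min(a, b) on (0.78, 0.41) = 0.41
Q ∨ Q = max(a, b) on (0.62, 0.62) = 0.62
(U ∧ T) ∧ (Q ∨ Q) = min(a, b) on (0.41, 0.62) = 0.41
((U ∨ Q) ∨ T) ∧ ((U ∧ T) ∧ (Q ∨ Q)) = min(a, b) on (0.78, 0.41) = 0.41

0.41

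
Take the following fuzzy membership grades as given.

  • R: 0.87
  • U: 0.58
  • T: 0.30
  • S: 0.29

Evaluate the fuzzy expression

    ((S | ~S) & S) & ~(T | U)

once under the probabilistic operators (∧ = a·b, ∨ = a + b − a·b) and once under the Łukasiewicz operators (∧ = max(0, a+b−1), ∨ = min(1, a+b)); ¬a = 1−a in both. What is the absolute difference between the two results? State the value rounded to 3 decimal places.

Under probabilistic:
  ~S = 1 − 0.2900 = 0.7100
  S | ~S = a + b − a·b on (0.2900, 0.7100) = 0.7941
  (S | ~S) & S = a·b on (0.7941, 0.2900) = 0.2303
  T | U = a + b − a·b on (0.3000, 0.5800) = 0.7060
  ~(T | U) = 1 − 0.7060 = 0.2940
  ((S | ~S) & S) & ~(T | U) = a·b on (0.2303, 0.2940) = 0.0677
  → value = 0.0677
Under Łukasiewicz:
  ~S = 1 − 0.29 = 0.71
  S | ~S = min(1, a+b) on (0.29, 0.71) = 1.00
  (S | ~S) & S = max(0, a+b−1) on (1.00, 0.29) = 0.29
  T | U = min(1, a+b) on (0.30, 0.58) = 0.88
  ~(T | U) = 1 − 0.88 = 0.12
  ((S | ~S) & S) & ~(T | U) = max(0, a+b−1) on (0.29, 0.12) = 0.00
  → value = 0.0000
|0.0677 − 0.0000| = 0.068

0.068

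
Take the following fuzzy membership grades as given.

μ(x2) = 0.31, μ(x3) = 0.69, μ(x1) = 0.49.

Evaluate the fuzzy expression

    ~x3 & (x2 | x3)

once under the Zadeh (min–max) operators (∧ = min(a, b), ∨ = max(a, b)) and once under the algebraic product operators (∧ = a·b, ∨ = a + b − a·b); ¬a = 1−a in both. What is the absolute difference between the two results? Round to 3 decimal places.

0.066

Under Zadeh (min–max):
  ~x3 = 1 − 0.69 = 0.31
  x2 | x3 = max(a, b) on (0.31, 0.69) = 0.69
  ~x3 & (x2 | x3) = min(a, b) on (0.31, 0.69) = 0.31
  → value = 0.3100
Under algebraic product:
  ~x3 = 1 − 0.6900 = 0.3100
  x2 | x3 = a + b − a·b on (0.3100, 0.6900) = 0.7861
  ~x3 & (x2 | x3) = a·b on (0.3100, 0.7861) = 0.2437
  → value = 0.2437
|0.3100 − 0.2437| = 0.066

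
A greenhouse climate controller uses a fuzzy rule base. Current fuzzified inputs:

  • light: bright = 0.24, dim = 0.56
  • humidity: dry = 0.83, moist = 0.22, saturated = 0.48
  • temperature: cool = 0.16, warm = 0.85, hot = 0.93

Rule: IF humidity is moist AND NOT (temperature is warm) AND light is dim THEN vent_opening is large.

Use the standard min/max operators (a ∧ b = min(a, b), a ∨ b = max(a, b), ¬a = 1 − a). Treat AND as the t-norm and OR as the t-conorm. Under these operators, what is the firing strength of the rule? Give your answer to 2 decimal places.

0.15

firing strength: moist=0.22, ¬warm=1−0.85=0.15, dim=0.56; AND[min(a, b)] → w = 0.15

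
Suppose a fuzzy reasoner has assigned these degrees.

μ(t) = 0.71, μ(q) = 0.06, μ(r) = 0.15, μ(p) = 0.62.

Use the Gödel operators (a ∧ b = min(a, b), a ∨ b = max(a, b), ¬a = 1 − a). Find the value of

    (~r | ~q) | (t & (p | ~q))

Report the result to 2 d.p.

~r = 1 − 0.15 = 0.85
~q = 1 − 0.06 = 0.94
~r | ~q = max(a, b) on (0.85, 0.94) = 0.94
~q = 1 − 0.06 = 0.94
p | ~q = max(a, b) on (0.62, 0.94) = 0.94
t & (p | ~q) = min(a, b) on (0.71, 0.94) = 0.71
(~r | ~q) | (t & (p | ~q)) = max(a, b) on (0.94, 0.71) = 0.94

0.94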